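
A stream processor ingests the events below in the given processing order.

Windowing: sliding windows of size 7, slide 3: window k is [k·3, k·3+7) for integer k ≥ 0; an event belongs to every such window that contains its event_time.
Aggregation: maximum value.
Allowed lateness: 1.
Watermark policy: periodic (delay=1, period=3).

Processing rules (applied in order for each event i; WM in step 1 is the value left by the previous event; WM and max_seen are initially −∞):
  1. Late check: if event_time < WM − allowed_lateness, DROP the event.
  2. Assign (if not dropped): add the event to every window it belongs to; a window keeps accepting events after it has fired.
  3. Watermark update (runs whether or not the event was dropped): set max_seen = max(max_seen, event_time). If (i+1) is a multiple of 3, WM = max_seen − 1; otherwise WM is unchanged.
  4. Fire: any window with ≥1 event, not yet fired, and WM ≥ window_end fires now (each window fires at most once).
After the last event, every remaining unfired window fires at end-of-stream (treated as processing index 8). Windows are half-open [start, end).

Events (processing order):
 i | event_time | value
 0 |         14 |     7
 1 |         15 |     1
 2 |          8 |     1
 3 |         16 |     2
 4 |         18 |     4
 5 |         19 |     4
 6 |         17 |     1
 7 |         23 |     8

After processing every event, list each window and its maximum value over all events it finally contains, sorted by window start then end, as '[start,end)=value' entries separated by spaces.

i=0 t=14 v=7: → [12,19),[9,16); WM=−∞
i=1 t=15 v=1: → [15,22),[12,19),[9,16); WM=−∞
i=2 t=8 v=1: → [6,13),[3,10); WM=14; [3,10) fires=1 [6,13) fires=1
i=3 t=16 v=2: → [15,22),[12,19); WM=14
i=4 t=18 v=4: → [18,25),[15,22),[12,19); WM=14
i=5 t=19 v=4: → [18,25),[15,22); WM=18; [9,16) fires=7
i=6 t=17 v=1: → [15,22),[12,19); WM=18
i=7 t=23 v=8: → [21,28),[18,25); WM=18

[3,10)=1 [6,13)=1 [9,16)=7 [12,19)=7 [15,22)=4 [18,25)=8 [21,28)=8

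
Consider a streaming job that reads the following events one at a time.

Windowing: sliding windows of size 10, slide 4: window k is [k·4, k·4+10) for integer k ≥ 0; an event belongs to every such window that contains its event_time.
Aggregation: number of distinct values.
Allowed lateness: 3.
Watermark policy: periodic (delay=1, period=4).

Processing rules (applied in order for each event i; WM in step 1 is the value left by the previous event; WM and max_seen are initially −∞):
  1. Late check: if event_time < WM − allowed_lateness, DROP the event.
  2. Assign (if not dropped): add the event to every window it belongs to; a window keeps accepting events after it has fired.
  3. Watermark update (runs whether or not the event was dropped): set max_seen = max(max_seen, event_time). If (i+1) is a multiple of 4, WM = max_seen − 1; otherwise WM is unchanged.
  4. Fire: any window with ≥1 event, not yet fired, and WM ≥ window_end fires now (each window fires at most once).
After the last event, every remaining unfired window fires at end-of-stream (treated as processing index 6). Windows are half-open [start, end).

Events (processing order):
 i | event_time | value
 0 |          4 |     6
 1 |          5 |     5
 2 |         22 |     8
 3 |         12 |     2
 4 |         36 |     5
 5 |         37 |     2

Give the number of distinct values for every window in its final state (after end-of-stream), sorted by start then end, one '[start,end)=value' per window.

[0,10)=2 [4,14)=3 [8,18)=1 [12,22)=1 [16,26)=1 [20,30)=1 [28,38)=2 [32,42)=2 [36,46)=2

i=0 t=4 v=6: → [4,14),[0,10); WM=−∞
i=1 t=5 v=5: → [4,14),[0,10); WM=−∞
i=2 t=22 v=8: → [20,30),[16,26); WM=−∞
i=3 t=12 v=2: → [12,22),[8,18),[4,14); WM=21; [0,10) fires=2 [4,14) fires=3 [8,18) fires=1
i=4 t=36 v=5: → [36,46),[32,42),[28,38); WM=21
i=5 t=37 v=2: → [36,46),[32,42),[28,38); WM=21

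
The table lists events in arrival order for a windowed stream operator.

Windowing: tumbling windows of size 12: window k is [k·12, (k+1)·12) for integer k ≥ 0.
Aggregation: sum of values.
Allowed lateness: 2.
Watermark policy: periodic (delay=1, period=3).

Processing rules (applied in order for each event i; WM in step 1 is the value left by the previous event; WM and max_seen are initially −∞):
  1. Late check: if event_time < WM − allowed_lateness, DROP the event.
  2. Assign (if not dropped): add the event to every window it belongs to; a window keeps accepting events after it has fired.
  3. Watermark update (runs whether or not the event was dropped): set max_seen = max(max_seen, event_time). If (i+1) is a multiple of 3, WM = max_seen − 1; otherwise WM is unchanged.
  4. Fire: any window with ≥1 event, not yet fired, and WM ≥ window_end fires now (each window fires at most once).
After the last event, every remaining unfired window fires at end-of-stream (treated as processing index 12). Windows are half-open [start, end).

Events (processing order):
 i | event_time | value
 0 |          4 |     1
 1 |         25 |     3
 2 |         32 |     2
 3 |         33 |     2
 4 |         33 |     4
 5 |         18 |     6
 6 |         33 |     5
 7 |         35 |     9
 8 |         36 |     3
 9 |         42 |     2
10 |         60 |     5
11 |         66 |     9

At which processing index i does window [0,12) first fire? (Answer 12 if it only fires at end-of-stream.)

i=0 t=4 v=1: → [0,12); WM=−∞
i=1 t=25 v=3: → [24,36); WM=−∞
i=2 t=32 v=2: → [24,36); WM=31; [0,12) fires=1
i=3 t=33 v=2: → [24,36); WM=31
i=4 t=33 v=4: → [24,36); WM=31
i=5 t=18 v=6: DROP (t<31-2); WM=32
i=6 t=33 v=5: → [24,36); WM=32
i=7 t=35 v=9: → [24,36); WM=32
i=8 t=36 v=3: → [36,48); WM=35
i=9 t=42 v=2: → [36,48); WM=35
i=10 t=60 v=5: → [60,72); WM=35
i=11 t=66 v=9: → [60,72); WM=65; [24,36) fires=25 [36,48) fires=5

2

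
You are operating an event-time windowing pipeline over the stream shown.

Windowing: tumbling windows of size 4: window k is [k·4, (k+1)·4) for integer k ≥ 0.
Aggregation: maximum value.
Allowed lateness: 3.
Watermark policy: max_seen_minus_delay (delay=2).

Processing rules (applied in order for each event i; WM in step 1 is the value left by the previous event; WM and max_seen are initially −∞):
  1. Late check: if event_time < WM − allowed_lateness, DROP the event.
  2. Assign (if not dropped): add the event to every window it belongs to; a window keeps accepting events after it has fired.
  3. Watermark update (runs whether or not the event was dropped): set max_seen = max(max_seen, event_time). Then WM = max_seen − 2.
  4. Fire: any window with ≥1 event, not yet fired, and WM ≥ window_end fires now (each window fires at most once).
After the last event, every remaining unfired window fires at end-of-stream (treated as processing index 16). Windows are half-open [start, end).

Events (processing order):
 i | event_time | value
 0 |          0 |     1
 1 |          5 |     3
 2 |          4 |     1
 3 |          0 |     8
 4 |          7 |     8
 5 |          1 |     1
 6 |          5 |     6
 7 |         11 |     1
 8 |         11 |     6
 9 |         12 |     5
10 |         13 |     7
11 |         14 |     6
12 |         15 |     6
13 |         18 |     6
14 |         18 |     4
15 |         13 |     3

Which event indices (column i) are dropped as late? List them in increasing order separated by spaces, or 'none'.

5

i=0 t=0 v=1: → [0,4); WM=-2
i=1 t=5 v=3: → [4,8); WM=3
i=2 t=4 v=1: → [4,8); WM=3
i=3 t=0 v=8: → [0,4); WM=3
i=4 t=7 v=8: → [4,8); WM=5; [0,4) fires=8
i=5 t=1 v=1: DROP (t<5-3); WM=5
i=6 t=5 v=6: → [4,8); WM=5
i=7 t=11 v=1: → [8,12); WM=9; [4,8) fires=8
i=8 t=11 v=6: → [8,12); WM=9
i=9 t=12 v=5: → [12,16); WM=10
i=10 t=13 v=7: → [12,16); WM=11
i=11 t=14 v=6: → [12,16); WM=12; [8,12) fires=6
i=12 t=15 v=6: → [12,16); WM=13
i=13 t=18 v=6: → [16,20); WM=16; [12,16) fires=7
i=14 t=18 v=4: → [16,20); WM=16
i=15 t=13 v=3: → [12,16); WM=16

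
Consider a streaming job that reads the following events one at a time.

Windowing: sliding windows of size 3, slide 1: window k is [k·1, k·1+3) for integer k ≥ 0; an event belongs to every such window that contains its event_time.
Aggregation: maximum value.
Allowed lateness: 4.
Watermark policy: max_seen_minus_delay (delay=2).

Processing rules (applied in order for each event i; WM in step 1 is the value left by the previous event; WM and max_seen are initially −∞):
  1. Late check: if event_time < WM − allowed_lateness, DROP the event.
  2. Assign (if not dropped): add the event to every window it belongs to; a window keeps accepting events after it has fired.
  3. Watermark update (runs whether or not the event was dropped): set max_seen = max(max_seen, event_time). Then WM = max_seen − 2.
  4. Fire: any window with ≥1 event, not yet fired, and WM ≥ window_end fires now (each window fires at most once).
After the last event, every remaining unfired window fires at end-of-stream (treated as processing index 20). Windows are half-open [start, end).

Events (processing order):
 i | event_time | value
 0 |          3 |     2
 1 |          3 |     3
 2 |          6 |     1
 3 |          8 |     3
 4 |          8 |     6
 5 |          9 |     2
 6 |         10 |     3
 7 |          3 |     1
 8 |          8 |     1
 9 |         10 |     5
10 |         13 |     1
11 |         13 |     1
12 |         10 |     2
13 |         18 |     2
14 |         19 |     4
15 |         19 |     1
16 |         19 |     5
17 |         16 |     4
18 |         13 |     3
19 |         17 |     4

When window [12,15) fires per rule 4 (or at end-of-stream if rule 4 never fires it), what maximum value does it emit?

1

i=0 t=3 v=2: → [3,6),[2,5),[1,4); WM=1
i=1 t=3 v=3: → [3,6),[2,5),[1,4); WM=1
i=2 t=6 v=1: → [6,9),[5,8),[4,7); WM=4; [1,4) fires=3
i=3 t=8 v=3: → [8,11),[7,10),[6,9); WM=6; [2,5) fires=3 [3,6) fires=3
i=4 t=8 v=6: → [8,11),[7,10),[6,9); WM=6
i=5 t=9 v=2: → [9,12),[8,11),[7,10); WM=7; [4,7) fires=1
i=6 t=10 v=3: → [10,13),[9,12),[8,11); WM=8; [5,8) fires=1
i=7 t=3 v=1: DROP (t<8-4); WM=8
i=8 t=8 v=1: → [8,11),[7,10),[6,9); WM=8
i=9 t=10 v=5: → [10,13),[9,12),[8,11); WM=8
i=10 t=13 v=1: → [13,16),[12,15),[11,14); WM=11; [6,9) fires=6 [7,10) fires=6 [8,11) fires=6
i=11 t=13 v=1: → [13,16),[12,15),[11,14); WM=11
i=12 t=10 v=2: → [10,13),[9,12),[8,11); WM=11
i=13 t=18 v=2: → [18,21),[17,20),[16,19); WM=16; [9,12) fires=5 [10,13) fires=5 [11,14) fires=1 [12,15) fires=1 [13,16) fires=1
i=14 t=19 v=4: → [19,22),[18,21),[17,20); WM=17
i=15 t=19 v=1: → [19,22),[18,21),[17,20); WM=17
i=16 t=19 v=5: → [19,22),[18,21),[17,20); WM=17
i=17 t=16 v=4: → [16,19),[15,18),[14,17); WM=17; [14,17) fires=4
i=18 t=13 v=3: → [13,16),[12,15),[11,14); WM=17
i=19 t=17 v=4: → [17,20),[16,19),[15,18); WM=17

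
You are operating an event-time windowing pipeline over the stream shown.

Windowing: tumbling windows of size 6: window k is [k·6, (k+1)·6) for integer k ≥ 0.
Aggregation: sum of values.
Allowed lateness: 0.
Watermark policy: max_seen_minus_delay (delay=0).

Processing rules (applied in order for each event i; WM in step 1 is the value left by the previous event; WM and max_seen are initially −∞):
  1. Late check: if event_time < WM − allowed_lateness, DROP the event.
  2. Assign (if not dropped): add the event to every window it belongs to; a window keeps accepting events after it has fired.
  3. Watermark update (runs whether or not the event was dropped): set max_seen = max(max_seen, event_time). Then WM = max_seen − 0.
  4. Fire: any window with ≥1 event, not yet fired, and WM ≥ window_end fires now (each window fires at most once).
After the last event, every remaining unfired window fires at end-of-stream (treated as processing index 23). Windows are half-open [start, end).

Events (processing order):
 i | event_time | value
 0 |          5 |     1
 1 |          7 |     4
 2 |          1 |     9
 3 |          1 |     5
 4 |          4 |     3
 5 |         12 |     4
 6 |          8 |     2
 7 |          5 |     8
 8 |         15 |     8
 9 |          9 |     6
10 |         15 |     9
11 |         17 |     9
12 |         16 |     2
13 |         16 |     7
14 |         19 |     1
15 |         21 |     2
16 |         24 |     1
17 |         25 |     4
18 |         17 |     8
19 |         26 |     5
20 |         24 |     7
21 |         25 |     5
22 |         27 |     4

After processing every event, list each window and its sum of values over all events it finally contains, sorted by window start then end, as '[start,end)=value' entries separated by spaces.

i=0 t=5 v=1: → [0,6); WM=5
i=1 t=7 v=4: → [6,12); WM=7; [0,6) fires=1
i=2 t=1 v=9: DROP (t<7-0); WM=7
i=3 t=1 v=5: DROP (t<7-0); WM=7
i=4 t=4 v=3: DROP (t<7-0); WM=7
i=5 t=12 v=4: → [12,18); WM=12; [6,12) fires=4
i=6 t=8 v=2: DROP (t<12-0); WM=12
i=7 t=5 v=8: DROP (t<12-0); WM=12
i=8 t=15 v=8: → [12,18); WM=15
i=9 t=9 v=6: DROP (t<15-0); WM=15
i=10 t=15 v=9: → [12,18); WM=15
i=11 t=17 v=9: → [12,18); WM=17
i=12 t=16 v=2: DROP (t<17-0); WM=17
i=13 t=16 v=7: DROP (t<17-0); WM=17
i=14 t=19 v=1: → [18,24); WM=19; [12,18) fires=30
i=15 t=21 v=2: → [18,24); WM=21
i=16 t=24 v=1: → [24,30); WM=24; [18,24) fires=3
i=17 t=25 v=4: → [24,30); WM=25
i=18 t=17 v=8: DROP (t<25-0); WM=25
i=19 t=26 v=5: → [24,30); WM=26
i=20 t=24 v=7: DROP (t<26-0); WM=26
i=21 t=25 v=5: DROP (t<26-0); WM=26
i=22 t=27 v=4: → [24,30); WM=27

[0,6)=1 [6,12)=4 [12,18)=30 [18,24)=3 [24,30)=14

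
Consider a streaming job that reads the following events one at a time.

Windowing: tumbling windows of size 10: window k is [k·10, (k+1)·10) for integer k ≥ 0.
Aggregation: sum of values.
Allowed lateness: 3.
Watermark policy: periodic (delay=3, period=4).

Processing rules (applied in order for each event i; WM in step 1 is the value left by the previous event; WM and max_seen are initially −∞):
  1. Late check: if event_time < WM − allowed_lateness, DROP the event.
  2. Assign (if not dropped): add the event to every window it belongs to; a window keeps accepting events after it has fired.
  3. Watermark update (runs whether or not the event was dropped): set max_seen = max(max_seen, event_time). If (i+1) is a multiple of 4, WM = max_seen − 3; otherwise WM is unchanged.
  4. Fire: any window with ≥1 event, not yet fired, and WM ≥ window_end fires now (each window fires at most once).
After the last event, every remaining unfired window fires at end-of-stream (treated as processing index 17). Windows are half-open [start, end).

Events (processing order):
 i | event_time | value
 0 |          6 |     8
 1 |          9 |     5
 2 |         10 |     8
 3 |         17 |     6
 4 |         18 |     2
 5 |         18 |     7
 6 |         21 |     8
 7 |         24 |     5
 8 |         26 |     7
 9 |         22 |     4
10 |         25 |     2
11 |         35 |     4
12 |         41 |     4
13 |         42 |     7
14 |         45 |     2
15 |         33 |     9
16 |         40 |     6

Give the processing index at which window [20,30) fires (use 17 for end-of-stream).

11

i=0 t=6 v=8: → [0,10); WM=−∞
i=1 t=9 v=5: → [0,10); WM=−∞
i=2 t=10 v=8: → [10,20); WM=−∞
i=3 t=17 v=6: → [10,20); WM=14; [0,10) fires=13
i=4 t=18 v=2: → [10,20); WM=14
i=5 t=18 v=7: → [10,20); WM=14
i=6 t=21 v=8: → [20,30); WM=14
i=7 t=24 v=5: → [20,30); WM=21; [10,20) fires=23
i=8 t=26 v=7: → [20,30); WM=21
i=9 t=22 v=4: → [20,30); WM=21
i=10 t=25 v=2: → [20,30); WM=21
i=11 t=35 v=4: → [30,40); WM=32; [20,30) fires=26
i=12 t=41 v=4: → [40,50); WM=32
i=13 t=42 v=7: → [40,50); WM=32
i=14 t=45 v=2: → [40,50); WM=32
i=15 t=33 v=9: → [30,40); WM=42; [30,40) fires=13
i=16 t=40 v=6: → [40,50); WM=42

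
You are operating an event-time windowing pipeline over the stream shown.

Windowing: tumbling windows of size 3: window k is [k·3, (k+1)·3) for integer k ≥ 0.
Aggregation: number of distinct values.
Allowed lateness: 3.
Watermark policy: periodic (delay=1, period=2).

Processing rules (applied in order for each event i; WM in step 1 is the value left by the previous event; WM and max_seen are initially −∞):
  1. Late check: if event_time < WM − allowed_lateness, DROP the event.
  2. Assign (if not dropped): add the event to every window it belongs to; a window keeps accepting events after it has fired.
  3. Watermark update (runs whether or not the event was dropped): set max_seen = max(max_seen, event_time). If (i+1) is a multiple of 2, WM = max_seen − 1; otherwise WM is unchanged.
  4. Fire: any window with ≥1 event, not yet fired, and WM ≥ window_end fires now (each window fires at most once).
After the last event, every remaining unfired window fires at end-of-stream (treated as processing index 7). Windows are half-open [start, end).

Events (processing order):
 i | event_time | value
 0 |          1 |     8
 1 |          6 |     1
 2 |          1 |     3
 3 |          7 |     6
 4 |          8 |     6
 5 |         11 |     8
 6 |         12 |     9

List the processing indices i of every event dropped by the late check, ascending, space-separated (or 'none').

2

i=0 t=1 v=8: → [0,3); WM=−∞
i=1 t=6 v=1: → [6,9); WM=5; [0,3) fires=1
i=2 t=1 v=3: DROP (t<5-3); WM=5
i=3 t=7 v=6: → [6,9); WM=6
i=4 t=8 v=6: → [6,9); WM=6
i=5 t=11 v=8: → [9,12); WM=10; [6,9) fires=2
i=6 t=12 v=9: → [12,15); WM=10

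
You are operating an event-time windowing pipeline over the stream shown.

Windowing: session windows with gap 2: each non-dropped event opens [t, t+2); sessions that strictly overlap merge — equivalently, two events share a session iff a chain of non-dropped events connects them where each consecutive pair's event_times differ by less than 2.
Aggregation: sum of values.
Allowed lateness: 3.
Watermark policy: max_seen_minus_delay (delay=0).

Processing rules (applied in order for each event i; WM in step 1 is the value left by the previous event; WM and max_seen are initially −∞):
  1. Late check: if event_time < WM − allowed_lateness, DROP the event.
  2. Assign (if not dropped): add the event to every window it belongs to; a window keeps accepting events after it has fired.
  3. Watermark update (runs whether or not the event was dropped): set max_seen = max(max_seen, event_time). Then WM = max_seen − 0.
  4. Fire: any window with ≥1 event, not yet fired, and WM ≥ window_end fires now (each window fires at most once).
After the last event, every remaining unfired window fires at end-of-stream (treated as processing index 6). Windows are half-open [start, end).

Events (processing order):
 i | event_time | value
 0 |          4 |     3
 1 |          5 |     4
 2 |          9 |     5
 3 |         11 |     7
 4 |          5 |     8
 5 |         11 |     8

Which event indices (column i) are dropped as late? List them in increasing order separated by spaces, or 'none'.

i=0 t=4 v=3: → [4,6); WM=4
i=1 t=5 v=4: → [4,7); WM=5
i=2 t=9 v=5: → [9,11); WM=9
i=3 t=11 v=7: → [11,13); WM=11
i=4 t=5 v=8: DROP (t<11-3); WM=11
i=5 t=11 v=8: → [11,13); WM=11

4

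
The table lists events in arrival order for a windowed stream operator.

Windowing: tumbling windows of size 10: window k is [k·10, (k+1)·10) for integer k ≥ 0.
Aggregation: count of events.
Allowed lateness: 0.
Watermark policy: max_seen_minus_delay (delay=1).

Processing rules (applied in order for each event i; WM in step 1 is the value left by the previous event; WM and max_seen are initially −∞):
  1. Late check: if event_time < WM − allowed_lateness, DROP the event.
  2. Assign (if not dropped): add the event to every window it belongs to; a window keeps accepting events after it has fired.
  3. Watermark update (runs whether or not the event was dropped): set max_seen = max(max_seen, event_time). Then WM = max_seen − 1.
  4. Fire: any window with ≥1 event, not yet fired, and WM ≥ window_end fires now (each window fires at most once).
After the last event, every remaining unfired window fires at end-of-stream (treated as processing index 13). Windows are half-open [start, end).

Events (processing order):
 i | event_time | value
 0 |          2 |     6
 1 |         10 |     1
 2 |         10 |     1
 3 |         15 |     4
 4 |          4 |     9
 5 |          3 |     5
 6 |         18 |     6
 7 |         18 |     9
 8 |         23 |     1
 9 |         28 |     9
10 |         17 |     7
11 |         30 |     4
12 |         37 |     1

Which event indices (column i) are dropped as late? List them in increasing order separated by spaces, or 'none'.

4 5 10

i=0 t=2 v=6: → [0,10); WM=1
i=1 t=10 v=1: → [10,20); WM=9
i=2 t=10 v=1: → [10,20); WM=9
i=3 t=15 v=4: → [10,20); WM=14; [0,10) fires=1
i=4 t=4 v=9: DROP (t<14-0); WM=14
i=5 t=3 v=5: DROP (t<14-0); WM=14
i=6 t=18 v=6: → [10,20); WM=17
i=7 t=18 v=9: → [10,20); WM=17
i=8 t=23 v=1: → [20,30); WM=22; [10,20) fires=5
i=9 t=28 v=9: → [20,30); WM=27
i=10 t=17 v=7: DROP (t<27-0); WM=27
i=11 t=30 v=4: → [30,40); WM=29
i=12 t=37 v=1: → [30,40); WM=36; [20,30) fires=2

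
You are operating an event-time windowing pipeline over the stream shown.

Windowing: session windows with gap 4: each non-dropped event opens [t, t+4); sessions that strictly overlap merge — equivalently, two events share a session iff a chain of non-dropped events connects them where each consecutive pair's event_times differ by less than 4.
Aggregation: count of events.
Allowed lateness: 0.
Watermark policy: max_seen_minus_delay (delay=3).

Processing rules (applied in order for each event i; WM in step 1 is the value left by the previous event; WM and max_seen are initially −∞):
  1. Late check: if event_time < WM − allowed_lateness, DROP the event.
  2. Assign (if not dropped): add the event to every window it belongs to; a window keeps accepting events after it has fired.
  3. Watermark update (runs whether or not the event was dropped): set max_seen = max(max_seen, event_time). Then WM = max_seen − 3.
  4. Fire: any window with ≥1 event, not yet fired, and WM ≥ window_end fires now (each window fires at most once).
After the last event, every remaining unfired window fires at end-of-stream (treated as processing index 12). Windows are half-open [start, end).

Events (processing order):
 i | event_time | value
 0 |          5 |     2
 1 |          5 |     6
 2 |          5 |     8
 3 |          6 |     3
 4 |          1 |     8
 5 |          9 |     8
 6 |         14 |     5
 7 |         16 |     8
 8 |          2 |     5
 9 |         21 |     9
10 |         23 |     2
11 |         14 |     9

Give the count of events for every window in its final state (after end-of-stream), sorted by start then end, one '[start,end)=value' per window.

[5,13)=5 [14,20)=2 [21,27)=2

i=0 t=5 v=2: → [5,9); WM=2
i=1 t=5 v=6: → [5,9); WM=2
i=2 t=5 v=8: → [5,9); WM=2
i=3 t=6 v=3: → [5,10); WM=3
i=4 t=1 v=8: DROP (t<3-0); WM=3
i=5 t=9 v=8: → [5,13); WM=6
i=6 t=14 v=5: → [14,18); WM=11
i=7 t=16 v=8: → [14,20); WM=13
i=8 t=2 v=5: DROP (t<13-0); WM=13
i=9 t=21 v=9: → [21,25); WM=18
i=10 t=23 v=2: → [21,27); WM=20
i=11 t=14 v=9: DROP (t<20-0); WM=20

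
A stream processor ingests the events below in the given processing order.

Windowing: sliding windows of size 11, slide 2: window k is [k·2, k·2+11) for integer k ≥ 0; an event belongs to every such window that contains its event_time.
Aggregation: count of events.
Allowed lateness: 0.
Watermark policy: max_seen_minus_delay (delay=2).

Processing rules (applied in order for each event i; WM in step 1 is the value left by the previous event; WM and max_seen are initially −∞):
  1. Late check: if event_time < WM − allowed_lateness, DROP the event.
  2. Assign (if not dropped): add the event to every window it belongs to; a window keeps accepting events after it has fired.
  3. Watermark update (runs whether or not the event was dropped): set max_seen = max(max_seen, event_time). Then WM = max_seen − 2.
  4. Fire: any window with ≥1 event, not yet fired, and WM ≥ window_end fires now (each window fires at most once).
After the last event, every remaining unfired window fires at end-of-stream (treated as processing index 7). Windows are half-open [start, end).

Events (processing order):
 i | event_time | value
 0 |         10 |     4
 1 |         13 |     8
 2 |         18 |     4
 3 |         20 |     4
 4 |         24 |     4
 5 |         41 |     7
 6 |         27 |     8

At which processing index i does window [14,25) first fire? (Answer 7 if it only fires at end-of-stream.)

5

i=0 t=10 v=4: → [10,21),[8,19),[6,17),[4,15),[2,13),[0,11); WM=8
i=1 t=13 v=8: → [12,23),[10,21),[8,19),[6,17),[4,15); WM=11; [0,11) fires=1
i=2 t=18 v=4: → [18,29),[16,27),[14,25),[12,23),[10,21),[8,19); WM=16; [2,13) fires=1 [4,15) fires=2
i=3 t=20 v=4: → [20,31),[18,29),[16,27),[14,25),[12,23),[10,21); WM=18; [6,17) fires=2
i=4 t=24 v=4: → [24,35),[22,33),[20,31),[18,29),[16,27),[14,25); WM=22; [8,19) fires=3 [10,21) fires=4
i=5 t=41 v=7: → [40,51),[38,49),[36,47),[34,45),[32,43); WM=39; [12,23) fires=3 [14,25) fires=3 [16,27) fires=3 [18,29) fires=3 [20,31) fires=2 [22,33) fires=1 [24,35) fires=1
i=6 t=27 v=8: DROP (t<39-0); WM=39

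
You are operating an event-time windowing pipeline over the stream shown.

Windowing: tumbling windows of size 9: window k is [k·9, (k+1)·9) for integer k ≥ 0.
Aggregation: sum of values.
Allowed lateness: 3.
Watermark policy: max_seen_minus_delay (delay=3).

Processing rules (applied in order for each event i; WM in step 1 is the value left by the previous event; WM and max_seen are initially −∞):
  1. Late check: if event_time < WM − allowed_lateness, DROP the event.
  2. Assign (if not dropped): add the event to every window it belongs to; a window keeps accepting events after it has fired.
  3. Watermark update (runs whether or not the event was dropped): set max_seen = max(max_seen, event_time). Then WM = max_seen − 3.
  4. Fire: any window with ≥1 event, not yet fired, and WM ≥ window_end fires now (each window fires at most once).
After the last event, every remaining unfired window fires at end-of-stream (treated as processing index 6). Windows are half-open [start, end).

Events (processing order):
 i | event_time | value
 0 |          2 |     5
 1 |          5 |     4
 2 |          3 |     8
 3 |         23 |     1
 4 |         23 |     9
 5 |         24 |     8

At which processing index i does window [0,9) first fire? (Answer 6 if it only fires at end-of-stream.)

3

i=0 t=2 v=5: → [0,9); WM=-1
i=1 t=5 v=4: → [0,9); WM=2
i=2 t=3 v=8: → [0,9); WM=2
i=3 t=23 v=1: → [18,27); WM=20; [0,9) fires=17
i=4 t=23 v=9: → [18,27); WM=20
i=5 t=24 v=8: → [18,27); WM=21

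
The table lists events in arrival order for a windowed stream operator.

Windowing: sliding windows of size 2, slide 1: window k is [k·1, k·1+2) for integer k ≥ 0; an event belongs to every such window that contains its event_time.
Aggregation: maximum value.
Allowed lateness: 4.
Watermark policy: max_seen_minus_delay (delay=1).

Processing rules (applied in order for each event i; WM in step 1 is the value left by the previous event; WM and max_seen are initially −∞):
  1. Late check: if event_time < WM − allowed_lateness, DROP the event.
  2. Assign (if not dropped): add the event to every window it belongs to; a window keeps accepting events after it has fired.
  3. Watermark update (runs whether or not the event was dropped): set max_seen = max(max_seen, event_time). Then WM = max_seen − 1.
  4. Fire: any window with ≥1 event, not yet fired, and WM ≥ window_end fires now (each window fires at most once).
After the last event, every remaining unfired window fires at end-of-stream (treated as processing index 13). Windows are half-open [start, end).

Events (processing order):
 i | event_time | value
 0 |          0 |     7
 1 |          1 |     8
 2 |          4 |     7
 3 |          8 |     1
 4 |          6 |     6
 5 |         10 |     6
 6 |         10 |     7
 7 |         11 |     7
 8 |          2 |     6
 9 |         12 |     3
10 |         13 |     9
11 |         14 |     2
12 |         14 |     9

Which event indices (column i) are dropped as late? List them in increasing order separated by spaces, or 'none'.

8

i=0 t=0 v=7: → [0,2); WM=-1
i=1 t=1 v=8: → [1,3),[0,2); WM=0
i=2 t=4 v=7: → [4,6),[3,5); WM=3; [0,2) fires=8 [1,3) fires=8
i=3 t=8 v=1: → [8,10),[7,9); WM=7; [3,5) fires=7 [4,6) fires=7
i=4 t=6 v=6: → [6,8),[5,7); WM=7; [5,7) fires=6
i=5 t=10 v=6: → [10,12),[9,11); WM=9; [6,8) fires=6 [7,9) fires=1
i=6 t=10 v=7: → [10,12),[9,11); WM=9
i=7 t=11 v=7: → [11,13),[10,12); WM=10; [8,10) fires=1
i=8 t=2 v=6: DROP (t<10-4); WM=10
i=9 t=12 v=3: → [12,14),[11,13); WM=11; [9,11) fires=7
i=10 t=13 v=9: → [13,15),[12,14); WM=12; [10,12) fires=7
i=11 t=14 v=2: → [14,16),[13,15); WM=13; [11,13) fires=7
i=12 t=14 v=9: → [14,16),[13,15); WM=13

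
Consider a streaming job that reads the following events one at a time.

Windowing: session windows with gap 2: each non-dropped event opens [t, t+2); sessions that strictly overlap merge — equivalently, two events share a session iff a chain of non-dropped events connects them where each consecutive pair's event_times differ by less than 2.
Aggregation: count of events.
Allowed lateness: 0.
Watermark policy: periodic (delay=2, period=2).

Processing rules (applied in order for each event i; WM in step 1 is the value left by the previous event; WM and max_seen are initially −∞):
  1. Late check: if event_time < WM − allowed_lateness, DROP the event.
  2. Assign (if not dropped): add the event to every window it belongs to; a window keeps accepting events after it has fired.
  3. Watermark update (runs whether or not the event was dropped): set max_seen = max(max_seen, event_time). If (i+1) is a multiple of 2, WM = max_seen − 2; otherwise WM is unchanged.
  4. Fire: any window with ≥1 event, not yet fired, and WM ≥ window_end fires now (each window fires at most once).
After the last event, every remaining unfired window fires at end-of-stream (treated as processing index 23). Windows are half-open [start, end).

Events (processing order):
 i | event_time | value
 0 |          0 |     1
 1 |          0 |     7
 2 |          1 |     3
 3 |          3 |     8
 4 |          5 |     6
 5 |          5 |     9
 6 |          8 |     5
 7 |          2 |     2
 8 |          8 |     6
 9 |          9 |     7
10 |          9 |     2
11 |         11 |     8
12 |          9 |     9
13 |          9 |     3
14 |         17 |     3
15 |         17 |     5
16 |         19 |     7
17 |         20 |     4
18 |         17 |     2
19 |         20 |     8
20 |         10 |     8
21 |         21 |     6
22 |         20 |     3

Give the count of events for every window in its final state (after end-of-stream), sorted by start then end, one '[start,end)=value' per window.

[0,3)=3 [3,5)=1 [5,7)=2 [8,11)=6 [11,13)=1 [17,19)=2 [19,23)=5

i=0 t=0 v=1: → [0,2); WM=−∞
i=1 t=0 v=7: → [0,2); WM=-2
i=2 t=1 v=3: → [0,3); WM=-2
i=3 t=3 v=8: → [3,5); WM=1
i=4 t=5 v=6: → [5,7); WM=1
i=5 t=5 v=9: → [5,7); WM=3
i=6 t=8 v=5: → [8,10); WM=3
i=7 t=2 v=2: DROP (t<3-0); WM=6
i=8 t=8 v=6: → [8,10); WM=6
i=9 t=9 v=7: → [8,11); WM=7
i=10 t=9 v=2: → [8,11); WM=7
i=11 t=11 v=8: → [11,13); WM=9
i=12 t=9 v=9: → [8,11); WM=9
i=13 t=9 v=3: → [8,11); WM=9
i=14 t=17 v=3: → [17,19); WM=9
i=15 t=17 v=5: → [17,19); WM=15
i=16 t=19 v=7: → [19,21); WM=15
i=17 t=20 v=4: → [19,22); WM=18
i=18 t=17 v=2: DROP (t<18-0); WM=18
i=19 t=20 v=8: → [19,22); WM=18
i=20 t=10 v=8: DROP (t<18-0); WM=18
i=21 t=21 v=6: → [19,23); WM=19
i=22 t=20 v=3: → [19,23); WM=19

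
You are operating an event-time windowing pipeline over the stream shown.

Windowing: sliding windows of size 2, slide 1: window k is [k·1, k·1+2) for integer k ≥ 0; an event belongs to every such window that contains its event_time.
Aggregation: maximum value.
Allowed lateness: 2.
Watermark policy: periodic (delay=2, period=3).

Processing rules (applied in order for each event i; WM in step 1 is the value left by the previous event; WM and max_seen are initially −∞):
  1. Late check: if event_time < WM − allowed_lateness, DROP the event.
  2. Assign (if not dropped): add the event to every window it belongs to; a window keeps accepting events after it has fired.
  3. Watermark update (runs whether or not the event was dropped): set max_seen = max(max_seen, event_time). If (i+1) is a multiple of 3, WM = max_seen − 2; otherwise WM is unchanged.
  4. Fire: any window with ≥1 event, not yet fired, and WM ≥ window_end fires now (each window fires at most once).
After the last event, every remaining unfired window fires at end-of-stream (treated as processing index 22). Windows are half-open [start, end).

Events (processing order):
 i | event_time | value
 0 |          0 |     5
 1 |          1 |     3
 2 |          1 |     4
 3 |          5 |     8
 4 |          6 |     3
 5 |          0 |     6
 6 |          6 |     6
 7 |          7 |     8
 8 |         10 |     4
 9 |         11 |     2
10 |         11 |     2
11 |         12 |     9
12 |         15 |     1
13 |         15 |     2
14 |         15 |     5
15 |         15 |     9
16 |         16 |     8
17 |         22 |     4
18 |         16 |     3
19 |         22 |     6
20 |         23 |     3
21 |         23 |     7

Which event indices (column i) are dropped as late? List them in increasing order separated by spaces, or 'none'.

18

i=0 t=0 v=5: → [0,2); WM=−∞
i=1 t=1 v=3: → [1,3),[0,2); WM=−∞
i=2 t=1 v=4: → [1,3),[0,2); WM=-1
i=3 t=5 v=8: → [5,7),[4,6); WM=-1
i=4 t=6 v=3: → [6,8),[5,7); WM=-1
i=5 t=0 v=6: → [0,2); WM=4; [0,2) fires=6 [1,3) fires=4
i=6 t=6 v=6: → [6,8),[5,7); WM=4
i=7 t=7 v=8: → [7,9),[6,8); WM=4
i=8 t=10 v=4: → [10,12),[9,11); WM=8; [4,6) fires=8 [5,7) fires=8 [6,8) fires=8
i=9 t=11 v=2: → [11,13),[10,12); WM=8
i=10 t=11 v=2: → [11,13),[10,12); WM=8
i=11 t=12 v=9: → [12,14),[11,13); WM=10; [7,9) fires=8
i=12 t=15 v=1: → [15,17),[14,16); WM=10
i=13 t=15 v=2: → [15,17),[14,16); WM=10
i=14 t=15 v=5: → [15,17),[14,16); WM=13; [9,11) fires=4 [10,12) fires=4 [11,13) fires=9
i=15 t=15 v=9: → [15,17),[14,16); WM=13
i=16 t=16 v=8: → [16,18),[15,17); WM=13
i=17 t=22 v=4: → [22,24),[21,23); WM=20; [12,14) fires=9 [14,16) fires=9 [15,17) fires=9 [16,18) fires=8
i=18 t=16 v=3: DROP (t<20-2); WM=20
i=19 t=22 v=6: → [22,24),[21,23); WM=20
i=20 t=23 v=3: → [23,25),[22,24); WM=21
i=21 t=23 v=7: → [23,25),[22,24); WM=21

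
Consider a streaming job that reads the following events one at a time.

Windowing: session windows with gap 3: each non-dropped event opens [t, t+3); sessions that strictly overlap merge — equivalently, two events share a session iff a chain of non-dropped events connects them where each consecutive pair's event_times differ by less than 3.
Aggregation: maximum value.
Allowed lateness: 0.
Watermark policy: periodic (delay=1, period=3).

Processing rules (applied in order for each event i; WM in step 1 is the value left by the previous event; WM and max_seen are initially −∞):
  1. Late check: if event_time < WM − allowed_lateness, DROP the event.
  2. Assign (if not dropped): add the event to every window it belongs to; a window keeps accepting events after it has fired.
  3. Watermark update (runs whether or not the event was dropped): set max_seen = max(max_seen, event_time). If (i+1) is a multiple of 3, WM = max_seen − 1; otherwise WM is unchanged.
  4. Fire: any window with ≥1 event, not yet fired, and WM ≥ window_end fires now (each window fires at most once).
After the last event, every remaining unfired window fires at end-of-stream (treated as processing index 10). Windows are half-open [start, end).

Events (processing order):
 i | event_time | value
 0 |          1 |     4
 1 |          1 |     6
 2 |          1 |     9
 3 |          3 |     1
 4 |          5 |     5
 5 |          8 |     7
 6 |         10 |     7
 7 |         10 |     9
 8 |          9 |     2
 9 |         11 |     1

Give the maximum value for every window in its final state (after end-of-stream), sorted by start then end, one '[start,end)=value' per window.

i=0 t=1 v=4: → [1,4); WM=−∞
i=1 t=1 v=6: → [1,4); WM=−∞
i=2 t=1 v=9: → [1,4); WM=0
i=3 t=3 v=1: → [1,6); WM=0
i=4 t=5 v=5: → [1,8); WM=0
i=5 t=8 v=7: → [8,11); WM=7
i=6 t=10 v=7: → [8,13); WM=7
i=7 t=10 v=9: → [8,13); WM=7
i=8 t=9 v=2: → [8,13); WM=9
i=9 t=11 v=1: → [8,14); WM=9

[1,8)=9 [8,14)=9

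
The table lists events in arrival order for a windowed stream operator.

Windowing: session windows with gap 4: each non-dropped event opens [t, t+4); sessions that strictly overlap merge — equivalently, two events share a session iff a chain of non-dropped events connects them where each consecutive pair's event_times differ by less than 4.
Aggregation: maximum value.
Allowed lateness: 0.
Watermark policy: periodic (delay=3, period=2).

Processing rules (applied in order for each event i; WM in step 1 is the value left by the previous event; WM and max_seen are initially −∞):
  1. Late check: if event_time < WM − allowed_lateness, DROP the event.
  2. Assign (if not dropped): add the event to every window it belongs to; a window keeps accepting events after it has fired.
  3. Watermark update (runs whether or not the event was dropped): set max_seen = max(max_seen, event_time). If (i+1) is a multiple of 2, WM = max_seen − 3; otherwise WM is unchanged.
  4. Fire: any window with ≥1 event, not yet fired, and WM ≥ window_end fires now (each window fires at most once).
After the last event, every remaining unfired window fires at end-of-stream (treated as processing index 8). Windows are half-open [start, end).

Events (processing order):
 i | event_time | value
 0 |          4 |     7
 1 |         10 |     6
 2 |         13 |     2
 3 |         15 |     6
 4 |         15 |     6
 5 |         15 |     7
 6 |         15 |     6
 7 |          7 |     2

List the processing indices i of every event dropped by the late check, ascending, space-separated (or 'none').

7

i=0 t=4 v=7: → [4,8); WM=−∞
i=1 t=10 v=6: → [10,14); WM=7
i=2 t=13 v=2: → [10,17); WM=7
i=3 t=15 v=6: → [10,19); WM=12
i=4 t=15 v=6: → [10,19); WM=12
i=5 t=15 v=7: → [10,19); WM=12
i=6 t=15 v=6: → [10,19); WM=12
i=7 t=7 v=2: DROP (t<12-0); WM=12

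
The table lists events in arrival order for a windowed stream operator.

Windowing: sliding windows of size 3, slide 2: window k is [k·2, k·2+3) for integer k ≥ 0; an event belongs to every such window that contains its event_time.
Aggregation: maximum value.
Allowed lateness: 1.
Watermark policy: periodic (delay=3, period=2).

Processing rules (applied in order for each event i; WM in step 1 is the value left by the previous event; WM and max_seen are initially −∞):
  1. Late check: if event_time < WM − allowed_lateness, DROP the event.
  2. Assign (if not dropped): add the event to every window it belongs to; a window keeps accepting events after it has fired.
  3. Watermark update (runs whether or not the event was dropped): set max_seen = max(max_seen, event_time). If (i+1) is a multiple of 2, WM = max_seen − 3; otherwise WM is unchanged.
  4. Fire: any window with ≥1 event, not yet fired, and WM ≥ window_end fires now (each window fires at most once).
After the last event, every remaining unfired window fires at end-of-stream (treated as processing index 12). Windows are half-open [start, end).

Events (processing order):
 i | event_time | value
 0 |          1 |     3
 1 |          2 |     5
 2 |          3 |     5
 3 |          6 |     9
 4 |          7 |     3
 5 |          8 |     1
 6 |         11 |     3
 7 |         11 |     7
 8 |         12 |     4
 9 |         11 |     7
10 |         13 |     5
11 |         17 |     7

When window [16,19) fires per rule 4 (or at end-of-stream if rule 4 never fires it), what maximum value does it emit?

i=0 t=1 v=3: → [0,3); WM=−∞
i=1 t=2 v=5: → [2,5),[0,3); WM=-1
i=2 t=3 v=5: → [2,5); WM=-1
i=3 t=6 v=9: → [6,9),[4,7); WM=3; [0,3) fires=5
i=4 t=7 v=3: → [6,9); WM=3
i=5 t=8 v=1: → [8,11),[6,9); WM=5; [2,5) fires=5
i=6 t=11 v=3: → [10,13); WM=5
i=7 t=11 v=7: → [10,13); WM=8; [4,7) fires=9
i=8 t=12 v=4: → [12,15),[10,13); WM=8
i=9 t=11 v=7: → [10,13); WM=9; [6,9) fires=9
i=10 t=13 v=5: → [12,15); WM=9
i=11 t=17 v=7: → [16,19); WM=14; [8,11) fires=1 [10,13) fires=7

7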